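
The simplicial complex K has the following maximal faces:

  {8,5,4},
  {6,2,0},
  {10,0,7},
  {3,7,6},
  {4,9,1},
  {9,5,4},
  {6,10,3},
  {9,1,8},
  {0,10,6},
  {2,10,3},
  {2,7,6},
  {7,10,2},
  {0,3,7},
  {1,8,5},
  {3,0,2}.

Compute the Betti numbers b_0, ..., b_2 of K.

b_0 = 2, b_1 = 1, b_2 = 0.

Take the total order 0 < 1 < 2 < 3 < 4 < 5 < 6 < 7 < 8 < 9 < 10 on the vertex set. Then K (dimension 2) consists of the simplices:

  0-simplices (11): [0], [1], [2], [3], [4], [5], [6], [7], [8], [9], [10]
  1-simplices (25): (25 of them)
  2-simplices (15): [0,2,3], [0,2,6], [0,3,7], [0,6,10], [0,7,10], [1,4,9], [1,5,8], [1,8,9], [2,3,10], [2,6,7], [2,7,10], [3,6,7], [3,6,10], [4,5,8], [4,5,9]

so the chain groups are C_0 ≅ Z^11, C_1 ≅ Z^25, C_2 ≅ Z^15.

The boundary map ∂_1: C_1 → C_0 is given by ∂[p,q] = [q] − [p].
This gives a 11×25 integer matrix of rank 9; reducing to Smith normal form yields diagonal entries (1,1,1,1,1,1,1,1,1).

∂_2: C_2 → C_1 maps a triangle to the signed sum of its edges. For instance
  ∂[0,2,6] = [2,6] − [0,6] + [0,2],
  ∂[0,7,10] = [7,10] − [0,10] + [0,7].
This gives a 25×15 integer matrix of rank 15; reducing to Smith normal form yields diagonal entries (1,1,1,1,1,1,1,1,1,1,1,1,1,1,2).

Computing H_k = (kernel of ∂_k) / (image of ∂_{k+1}):

  H_0: rank C_0 − rank ∂_1 = 11 − 9 = 2, and the invariant factors of ∂_1 are all 1, so H_0 ≅ Z^2.
  H_1: rank ker ∂_1 − rank ∂_2 = (25 − 9) − 15 = 1, and ∂_2 has invariant factor 2 > 1, so H_1 ≅ Z ⊕ Z/2.
  H_2: rank ker ∂_2 − rank ∂_3 = (15 − 15) − 0 = 0, and there is no ∂_3, so H_2 ≅ 0.

As a check, the Euler characteristic is 11 − 25 + 15 = 1, which agrees with 2 − 1 + 0 = 1.

Hence the Betti numbers are b_0 = 2, b_1 = 1, b_2 = 0.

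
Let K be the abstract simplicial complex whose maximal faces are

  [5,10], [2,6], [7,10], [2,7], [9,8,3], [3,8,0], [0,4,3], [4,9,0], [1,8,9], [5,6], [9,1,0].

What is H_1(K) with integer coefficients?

We work with the vertex ordering 0 < 1 < 2 < 3 < 4 < 5 < 6 < 7 < 8 < 9 < 10. The simplices of K, each written with vertices in increasing order, are:

  0-simplices (11): [0], [1], [2], [3], [4], [5], [6], [7], [8], [9], [10]
  1-simplices (17): [0,1], [0,3], [0,4], [0,8], [0,9], [1,8], [1,9], [2,6], [2,7], [3,4], [3,8], [3,9], [4,9], [5,6], [5,10], [7,10], [8,9]
  2-simplices (6): [0,1,9], [0,3,4], [0,3,8], [0,4,9], [1,8,9], [3,8,9]

Hence C_0 ≅ Z^11, C_1 ≅ Z^17, C_2 ≅ Z^6.

Boundary ∂_1: C_1 → C_0 maps an edge to its endpoints' difference, ∂[p,q] = q − p. For instance
  ∂[0,3] = [3] − [0].
As a 11×17 matrix over Z this has rank 9, with invariant factors (1,1,1,1,1,1,1,1,1).

Boundary ∂_2: C_2 → C_1 sends each 2-simplex [p,q,r] to [q,r] − [p,r] + [p,q]. For instance
  ∂[3,8,9] = [8,9] − [3,9] + [3,8],
  ∂[0,3,4] = [3,4] − [0,4] + [0,3].
As a 17×6 matrix over Z this has rank 6, with invariant factors (1,1,1,1,1,1).

From H_k ≅ ker(∂_k) / im(∂_{k+1}) we obtain:

  H_1: rank ker ∂_1 − rank ∂_2 = (17 − 9) − 6 = 2, and the invariant factors of ∂_2 are all 1, so H_1 ≅ Z^2.

(K is a triangulation of the disjoint union of the circle S^1 and the cylinder S^1 x I.)

H_1 ≅ Z^2.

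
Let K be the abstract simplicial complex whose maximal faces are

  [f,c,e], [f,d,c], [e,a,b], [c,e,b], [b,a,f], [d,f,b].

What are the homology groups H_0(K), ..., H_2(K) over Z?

Fix the vertex order a < b < c < d < e < f and write every simplex with vertices in increasing order. Then dim K = 2 and the simplices of K are:

  0-simplices (6): a, b, c, d, e, f
  1-simplices (12): ab, ae, af, bc, bd, be, bf, cd, ce, cf, df, ef
  2-simplices (6): abe, abf, bce, bdf, cdf, cef

Hence C_0 ≅ Z^6, C_1 ≅ Z^12, C_2 ≅ Z^6.

∂_1: C_1 → C_0 sends each edge [p,q] (with p < q) to q − p. For instance
  ∂af = f − a.
As a 6×12 matrix over Z this has rank 5, with invariant factors (1,1,1,1,1).

∂_2: C_2 → C_1 acts by ∂[p,q,r] = [q,r] − [p,r] + [p,q]. For instance
  ∂cef = ef − cf + ce,
  ∂cdf = df − cf + cd.
The resulting 12×6 matrix has rank 6, and its Smith normal form has invariant factors (1,1,1,1,1,1).

Now H_k = ker ∂_k / im ∂_{k+1}, so:

  H_0: rank C_0 − rank ∂_1 = 6 − 5 = 1, and the invariant factors of ∂_1 are all 1, so H_0 = Z.
  H_1: rank ker ∂_1 − rank ∂_2 = (12 − 5) − 6 = 1, and the invariant factors of ∂_2 are all 1, so H_1 = Z.
  H_2: rank ker ∂_2 − rank ∂_3 = (6 − 6) − 0 = 0, and there is no ∂_3, so H_2 = 0.

As a check, the Euler characteristic is 6 − 12 + 6 = 0, which agrees with 1 − 1 + 0 = 0.

H_0 ≅ Z,  H_1 ≅ Z,  H_2 = 0.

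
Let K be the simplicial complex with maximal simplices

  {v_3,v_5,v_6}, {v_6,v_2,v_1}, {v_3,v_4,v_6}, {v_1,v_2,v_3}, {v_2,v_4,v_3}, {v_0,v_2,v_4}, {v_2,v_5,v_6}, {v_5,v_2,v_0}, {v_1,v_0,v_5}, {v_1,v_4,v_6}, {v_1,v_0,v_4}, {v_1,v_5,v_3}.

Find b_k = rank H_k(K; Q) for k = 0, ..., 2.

b_0 = 1, b_1 = 0, b_2 = 0.

K has 7 vertices, 18 edges, 12 triangles.
rank ∂_0 = 0, rank ∂_1 = 6 ⇒ b_0 = 7 − 0 − 6 = 1; all invariant factors of ∂_1 are 1 so no torsion. So H_0 ≅ Z.
rank ∂_1 = 6, rank ∂_2 = 12 ⇒ b_1 = 18 − 6 − 12 = 0; ∂_2 has invariant factor(s) [2] giving torsion. So H_1 ≅ Z/2Z.
rank ∂_2 = 12, rank ∂_3 = 0 ⇒ b_2 = 12 − 12 − 0 = 0. So H_2 ≅ 0.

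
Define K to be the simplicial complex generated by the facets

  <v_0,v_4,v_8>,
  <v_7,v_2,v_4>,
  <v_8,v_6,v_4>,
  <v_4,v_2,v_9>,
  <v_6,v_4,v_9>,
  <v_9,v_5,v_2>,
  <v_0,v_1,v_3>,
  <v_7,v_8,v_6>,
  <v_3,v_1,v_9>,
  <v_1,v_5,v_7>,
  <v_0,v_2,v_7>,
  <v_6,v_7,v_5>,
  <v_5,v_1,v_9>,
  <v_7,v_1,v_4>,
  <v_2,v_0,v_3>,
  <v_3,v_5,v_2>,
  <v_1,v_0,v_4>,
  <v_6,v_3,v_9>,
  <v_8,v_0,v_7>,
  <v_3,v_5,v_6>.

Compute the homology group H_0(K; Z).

H_0 ≅ Z.

Order the vertices as v_0 < v_1 < v_2 < v_3 < v_4 < v_5 < v_6 < v_7 < v_8 < v_9. Listing each simplex with vertices in this order, K has dimension 2 with simplices:

  0-simplices (10): [v_0], [v_1], [v_2], [v_3], [v_4], [v_5], [v_6], [v_7], [v_8], [v_9]
  1-simplices (30): (30 of them)
  2-simplices (20): (20 of them)

Hence C_0 ≅ Z^10, C_1 ≅ Z^30, C_2 ≅ Z^20.

∂_1: C_1 → C_0 is given by ∂[p,q] = [q] − [p].
The 10×30 boundary matrix has rank 9 and Smith normal form diag(1,1,1,1,1,1,1,1,1).

Boundary ∂_2: C_2 → C_1 sends each 2-simplex [p,q,r] to [q,r] − [p,r] + [p,q]. For instance
  ∂[v_5,v_6,v_7] = [v_6,v_7] − [v_5,v_7] + [v_5,v_6],
  ∂[v_1,v_5,v_9] = [v_5,v_9] − [v_1,v_9] + [v_1,v_5].
This gives a 30×20 integer matrix of rank 20; reducing to Smith normal form yields diagonal entries (1,1,1,1,1,1,1,1,1,1,1,1,1,1,1,1,1,1,1,2).

From H_k ≅ ker(∂_k) / im(∂_{k+1}) we obtain:

  H_0: rank C_0 − rank ∂_1 = 10 − 9 = 1, and the invariant factors of ∂_1 are all 1, so H_0 = Z.

(K is a triangulation of the Klein bottle.)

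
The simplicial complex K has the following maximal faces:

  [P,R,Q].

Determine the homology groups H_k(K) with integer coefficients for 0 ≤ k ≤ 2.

We work with the vertex ordering P < Q < R. The simplices of K, each written with vertices in increasing order, are:

  0-simplices (3): P, Q, R
  1-simplices (3): PQ, PR, QR
  2-simplices (1): PQR

so the chain groups are C_0 ≅ Z^3, C_1 ≅ Z^3, C_2 ≅ Z^1.

Boundary ∂_1: C_1 → C_0 maps an edge to its endpoints' difference, ∂[p,q] = q − p.
As a 3×3 matrix over Z this has rank 2, with invariant factors (1,1).

The boundary map ∂_2: C_2 → C_1 sends each 2-simplex [p,q,r] to [q,r] − [p,r] + [p,q]. For instance
  ∂PQR = QR − PR + PQ.
The resulting 3×1 matrix has rank 1, and its Smith normal form has invariant factors (1).

Now H_k = ker ∂_k / im ∂_{k+1}, so:

  H_0: rank C_0 − rank ∂_1 = 3 − 2 = 1, and the invariant factors of ∂_1 are all 1, so H_0 = Z.
  H_1: rank ker ∂_1 − rank ∂_2 = (3 − 2) − 1 = 0, and the invariant factors of ∂_2 are all 1, so H_1 = 0.
  H_2: rank ker ∂_2 − rank ∂_3 = (1 − 1) − 0 = 0, and there is no ∂_3, so H_2 = 0.

As a check, the Euler characteristic is 3 − 3 + 1 = 1, which agrees with 1 − 0 + 0 = 1.

H_0 ≅ Z,  H_1 = 0,  H_2 = 0.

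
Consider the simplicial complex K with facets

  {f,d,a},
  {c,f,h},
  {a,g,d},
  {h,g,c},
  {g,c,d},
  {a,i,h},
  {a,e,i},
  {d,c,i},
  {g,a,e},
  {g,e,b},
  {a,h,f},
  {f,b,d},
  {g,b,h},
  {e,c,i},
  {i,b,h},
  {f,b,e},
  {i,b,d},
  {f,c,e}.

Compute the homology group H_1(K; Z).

H_1 ≅ Z^2.

Order the vertices as a < b < c < d < e < f < g < h < i. Listing each simplex with vertices in this order, K has dimension 2 with simplices:

  0-simplices (9): a, b, c, d, e, f, g, h, i
  1-simplices (27): ad, ae, af, ag, ah, ai, bd, be, bf, bg, bh, bi, cd, ce, cf, cg, ch, ci, df, dg, di, ef, eg, ei, fh, gh, hi
  2-simplices (18): adf, adg, aeg, aei, afh, ahi, bdf, bdi, bef, beg, bgh, bhi, cdg, cdi, cef, cei, cfh, cgh

Hence C_0 ≅ Z^9, C_1 ≅ Z^27, C_2 ≅ Z^18.

The boundary map ∂_1: C_1 → C_0 is given by ∂[p,q] = [q] − [p]. For instance
  ∂cg = g − c.
The resulting 9×27 matrix has rank 8, and its Smith normal form has invariant factors (1,1,1,1,1,1,1,1).

Boundary ∂_2: C_2 → C_1 acts by ∂[p,q,r] = [q,r] − [p,r] + [p,q]. For instance
  ∂bdi = di − bi + bd,
  ∂adf = df − af + ad.
The resulting 27×18 matrix has rank 17, and its Smith normal form has invariant factors (1,1,1,1,1,1,1,1,1,1,1,1,1,1,1,1,1).

Reading off H_k = ker ∂_k / im ∂_{k+1}:

  H_1: rank ker ∂_1 − rank ∂_2 = (27 − 8) − 17 = 2, and the invariant factors of ∂_2 are all 1, so H_1 ≅ Z^2.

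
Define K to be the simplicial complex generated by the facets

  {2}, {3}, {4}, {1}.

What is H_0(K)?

K has 4 vertices.
rank ∂_0 = 0, rank ∂_1 = 0 ⇒ b_0 = 4 − 0 − 0 = 4. So H_0 ≅ Z^4.

H_0 ≅ Z^4.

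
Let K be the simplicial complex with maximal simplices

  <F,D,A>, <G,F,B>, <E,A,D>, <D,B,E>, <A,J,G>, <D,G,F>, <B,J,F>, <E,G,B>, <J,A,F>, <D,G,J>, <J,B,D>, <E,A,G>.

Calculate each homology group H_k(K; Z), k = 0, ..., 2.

H_0 ≅ Z,  H_1 ≅ Z/2,  H_2 = 0.

We work with the vertex ordering A < B < D < E < F < G < J. The simplices of K, each written with vertices in increasing order, are:

  0-simplices (7): A, B, D, E, F, G, J
  1-simplices (18): AD, AE, AF, AG, AJ, BD, BE, BF, BG, BJ, DE, DF, DG, DJ, EG, FG, FJ, GJ
  2-simplices (12): ADE, ADF, AEG, AFJ, AGJ, BDE, BDJ, BEG, BFG, BFJ, DFG, DGJ

Hence C_0 ≅ Z^7, C_1 ≅ Z^18, C_2 ≅ Z^12.

The boundary map ∂_1: C_1 → C_0 sends each edge [p,q] (with p < q) to q − p. For instance
  ∂DJ = J − D.
The resulting 7×18 matrix has rank 6, and its Smith normal form has invariant factors (1,1,1,1,1,1).

Boundary ∂_2: C_2 → C_1 maps a triangle to the signed sum of its edges. For instance
  ∂AGJ = GJ − AJ + AG,
  ∂BDE = DE − BE + BD.
The 18×12 boundary matrix has rank 12 and Smith normal form diag(1,1,1,1,1,1,1,1,1,1,1,2).

Now H_k = ker ∂_k / im ∂_{k+1}, so:

  H_0: rank C_0 − rank ∂_1 = 7 − 6 = 1, and the invariant factors of ∂_1 are all 1, so H_0 ≅ Z.
  H_1: rank ker ∂_1 − rank ∂_2 = (18 − 6) − 12 = 0, and ∂_2 has invariant factor 2 > 1, so H_1 ≅ Z/2.
  H_2: rank ker ∂_2 − rank ∂_3 = (12 − 12) − 0 = 0, and there is no ∂_3, so H_2 ≅ 0.

(K is a triangulation of the real projective plane RP^2.)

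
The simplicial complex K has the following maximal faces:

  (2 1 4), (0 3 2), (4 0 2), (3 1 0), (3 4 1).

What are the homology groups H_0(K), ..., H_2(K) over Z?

H_0 ≅ Z,  H_1 ≅ Z,  H_2 = 0.

Fix the vertex order 0 < 1 < 2 < 3 < 4 and write every simplex with vertices in increasing order. Then dim K = 2 and the simplices of K are:

  0-simplices (5): [0], [1], [2], [3], [4]
  1-simplices (10): [0,1], [0,2], [0,3], [0,4], [1,2], [1,3], [1,4], [2,3], [2,4], [3,4]
  2-simplices (5): [0,1,3], [0,2,3], [0,2,4], [1,2,4], [1,3,4]

giving chain groups C_0 ≅ Z^5, C_1 ≅ Z^10, C_2 ≅ Z^5.

∂_1: C_1 → C_0 is given by ∂[p,q] = [q] − [p]. For instance
  ∂[2,3] = [3] − [2].
This gives a 5×10 integer matrix of rank 4; reducing to Smith normal form yields diagonal entries (1,1,1,1).

∂_2: C_2 → C_1 maps a triangle to the signed sum of its edges. For instance
  ∂[0,2,4] = [2,4] − [0,4] + [0,2],
  ∂[0,1,3] = [1,3] − [0,3] + [0,1].
This gives a 10×5 integer matrix of rank 5; reducing to Smith normal form yields diagonal entries (1,1,1,1,1).

From H_k ≅ ker(∂_k) / im(∂_{k+1}) we obtain:

  H_0: rank C_0 − rank ∂_1 = 5 − 4 = 1, and the invariant factors of ∂_1 are all 1, so H_0 = Z.
  H_1: rank ker ∂_1 − rank ∂_2 = (10 − 4) − 5 = 1, and the invariant factors of ∂_2 are all 1, so H_1 = Z.
  H_2: rank ker ∂_2 − rank ∂_3 = (5 − 5) − 0 = 0, and there is no ∂_3, so H_2 = 0.

As a check, the Euler characteristic is 5 − 10 + 5 = 0, which agrees with 1 − 1 + 0 = 0.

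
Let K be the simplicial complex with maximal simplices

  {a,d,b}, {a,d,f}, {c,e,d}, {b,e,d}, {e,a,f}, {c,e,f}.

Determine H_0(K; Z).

Fix the vertex order a < b < c < d < e < f and write every simplex with vertices in increasing order. Then dim K = 2 and the simplices of K are:

  0-simplices (6): a, b, c, d, e, f
  1-simplices (12): ab, ad, ae, af, bd, be, cd, ce, cf, de, df, ef
  2-simplices (6): abd, adf, aef, bde, cde, cef

Hence C_0 ≅ Z^6, C_1 ≅ Z^12, C_2 ≅ Z^6.

The boundary map ∂_1: C_1 → C_0 maps an edge to its endpoints' difference, ∂[p,q] = q − p. For instance
  ∂ef = f − e.
As a 6×12 matrix over Z this has rank 5, with invariant factors (1,1,1,1,1).

∂_2: C_2 → C_1 acts by ∂[p,q,r] = [q,r] − [p,r] + [p,q]. For instance
  ∂cef = ef − cf + ce,
  ∂aef = ef − af + ae.
The 12×6 boundary matrix has rank 6 and Smith normal form diag(1,1,1,1,1,1).

Now H_k = ker ∂_k / im ∂_{k+1}, so:

  H_0: rank C_0 − rank ∂_1 = 6 − 5 = 1, and the invariant factors of ∂_1 are all 1, so H_0 = Z.

(K is a triangulation of the cylinder S^1 x I.)

H_0 ≅ Z.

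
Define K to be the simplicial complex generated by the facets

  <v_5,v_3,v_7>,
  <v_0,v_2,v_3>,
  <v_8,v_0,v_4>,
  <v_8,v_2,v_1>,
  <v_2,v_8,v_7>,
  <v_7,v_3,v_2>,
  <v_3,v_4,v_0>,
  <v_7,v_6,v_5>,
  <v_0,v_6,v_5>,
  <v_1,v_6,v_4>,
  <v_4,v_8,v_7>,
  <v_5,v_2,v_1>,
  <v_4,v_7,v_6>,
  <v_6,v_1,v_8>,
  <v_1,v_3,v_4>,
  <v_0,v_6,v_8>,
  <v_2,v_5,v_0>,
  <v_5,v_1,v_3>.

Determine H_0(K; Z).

H_0 ≅ Z.

Fix the vertex order v_0 < v_1 < v_2 < v_3 < v_4 < v_5 < v_6 < v_7 < v_8 and write every simplex with vertices in increasing order. Then dim K = 2 and the simplices of K are:

  0-simplices (9): [v_0], [v_1], [v_2], [v_3], [v_4], [v_5], [v_6], [v_7], [v_8]
  1-simplices (27): (27 of them)
  2-simplices (18): (18 of them)

so the chain groups are C_0 ≅ Z^9, C_1 ≅ Z^27, C_2 ≅ Z^18.

The boundary map ∂_1: C_1 → C_0 is given by ∂[p,q] = [q] − [p]. For instance
  ∂[v_4,v_6] = [v_6] − [v_4].
The resulting 9×27 matrix has rank 8, and its Smith normal form has invariant factors (1,1,1,1,1,1,1,1).

The boundary map ∂_2: C_2 → C_1 acts by ∂[p,q,r] = [q,r] − [p,r] + [p,q]. For instance
  ∂[v_1,v_2,v_5] = [v_2,v_5] − [v_1,v_5] + [v_1,v_2],
  ∂[v_0,v_4,v_8] = [v_4,v_8] − [v_0,v_8] + [v_0,v_4].
The 27×18 boundary matrix has rank 18 and Smith normal form diag(1,1,1,1,1,1,1,1,1,1,1,1,1,1,1,1,1,2).

Now H_k = ker ∂_k / im ∂_{k+1}, so:

  H_0: rank C_0 − rank ∂_1 = 9 − 8 = 1, and the invariant factors of ∂_1 are all 1, so H_0 = Z.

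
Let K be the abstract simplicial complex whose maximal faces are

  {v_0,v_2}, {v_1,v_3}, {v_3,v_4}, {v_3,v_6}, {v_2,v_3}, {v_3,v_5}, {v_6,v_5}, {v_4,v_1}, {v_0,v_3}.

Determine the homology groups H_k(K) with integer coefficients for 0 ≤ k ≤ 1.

H_0 ≅ Z,  H_1 ≅ Z^3.

We work with the vertex ordering v_0 < v_1 < v_2 < v_3 < v_4 < v_5 < v_6. The simplices of K, each written with vertices in increasing order, are:

  0-simplices (7): [v_0], [v_1], [v_2], [v_3], [v_4], [v_5], [v_6]
  1-simplices (9): [v_0,v_2], [v_0,v_3], [v_1,v_3], [v_1,v_4], [v_2,v_3], [v_3,v_4], [v_3,v_5], [v_3,v_6], [v_5,v_6]

Hence C_0 ≅ Z^7, C_1 ≅ Z^9.

Boundary ∂_1: C_1 → C_0 sends each edge [p,q] (with p < q) to q − p.
As a 7×9 matrix over Z this has rank 6, with invariant factors (1,1,1,1,1,1).

From H_k ≅ ker(∂_k) / im(∂_{k+1}) we obtain:

  H_0: rank C_0 − rank ∂_1 = 7 − 6 = 1, and the invariant factors of ∂_1 are all 1, so H_0 = Z.
  H_1: rank ker ∂_1 − rank ∂_2 = (9 − 6) − 0 = 3, and there is no ∂_2, so H_1 = Z^3.

(K is a triangulation of a wedge of 3 circles.)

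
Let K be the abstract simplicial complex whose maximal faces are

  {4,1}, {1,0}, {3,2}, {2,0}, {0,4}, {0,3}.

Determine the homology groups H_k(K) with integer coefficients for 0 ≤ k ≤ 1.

K has 5 vertices, 6 edges.
rank ∂_0 = 0, rank ∂_1 = 4 ⇒ b_0 = 5 − 0 − 4 = 1; all invariant factors of ∂_1 are 1 so no torsion. So H_0 ≅ Z.
rank ∂_1 = 4, rank ∂_2 = 0 ⇒ b_1 = 6 − 4 − 0 = 2. So H_1 ≅ Z^2.

H_0 ≅ Z,  H_1 ≅ Z^2.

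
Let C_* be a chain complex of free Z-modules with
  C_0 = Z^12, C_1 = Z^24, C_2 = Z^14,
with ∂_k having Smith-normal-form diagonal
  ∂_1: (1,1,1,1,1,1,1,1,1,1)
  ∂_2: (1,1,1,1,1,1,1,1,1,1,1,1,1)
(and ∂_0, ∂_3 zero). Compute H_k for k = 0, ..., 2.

H_0: b_0 = 12 − 0 − 10 = 2; torsion from ∂_1 factors > 1: none. So H_0 ≅ Z^2.
H_1: b_1 = 24 − 10 − 13 = 1; torsion from ∂_2 factors > 1: none. So H_1 ≅ Z.
H_2: b_2 = 14 − 13 − 0 = 1; torsion from ∂_3 factors > 1: none. So H_2 ≅ Z.

H_0 ≅ Z^2,  H_1 ≅ Z,  H_2 ≅ Z.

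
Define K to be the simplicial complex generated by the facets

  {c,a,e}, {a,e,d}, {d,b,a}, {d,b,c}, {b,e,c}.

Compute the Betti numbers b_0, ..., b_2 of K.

We work with the vertex ordering a < b < c < d < e. The simplices of K, each written with vertices in increasing order, are:

  0-simplices (5): a, b, c, d, e
  1-simplices (10): ab, ac, ad, ae, bc, bd, be, cd, ce, de
  2-simplices (5): abd, ace, ade, bcd, bce

so the chain groups are C_0 ≅ Z^5, C_1 ≅ Z^10, C_2 ≅ Z^5.

∂_1: C_1 → C_0 is given by ∂[p,q] = [q] − [p]. For instance
  ∂ad = d − a.
As a 5×10 matrix over Z this has rank 4, with invariant factors (1,1,1,1).

Boundary ∂_2: C_2 → C_1 acts by ∂[p,q,r] = [q,r] − [p,r] + [p,q]. For instance
  ∂ade = de − ae + ad,
  ∂bcd = cd − bd + bc.
As a 10×5 matrix over Z this has rank 5, with invariant factors (1,1,1,1,1).

From H_k ≅ ker(∂_k) / im(∂_{k+1}) we obtain:

  H_0: rank C_0 − rank ∂_1 = 5 − 4 = 1, and the invariant factors of ∂_1 are all 1, so H_0 ≅ Z.
  H_1: rank ker ∂_1 − rank ∂_2 = (10 − 4) − 5 = 1, and the invariant factors of ∂_2 are all 1, so H_1 ≅ Z.
  H_2: rank ker ∂_2 − rank ∂_3 = (5 − 5) − 0 = 0, and there is no ∂_3, so H_2 ≅ 0.

As a check, the Euler characteristic is 5 − 10 + 5 = 0, which agrees with 1 − 1 + 0 = 0.

Hence the Betti numbers are b_0 = 1, b_1 = 1, b_2 = 0.

b_0 = 1, b_1 = 1, b_2 = 0.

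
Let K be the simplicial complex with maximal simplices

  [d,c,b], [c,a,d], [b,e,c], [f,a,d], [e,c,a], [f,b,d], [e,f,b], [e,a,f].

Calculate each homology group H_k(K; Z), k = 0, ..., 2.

H_0 = Z,  H_1 = 0,  H_2 = Z.

Take the total order a < b < c < d < e < f on the vertex set. Then K (dimension 2) consists of the simplices:

  0-simplices (6): a, b, c, d, e, f
  1-simplices (12): ac, ad, ae, af, bc, bd, be, bf, cd, ce, df, ef
  2-simplices (8): acd, ace, adf, aef, bcd, bce, bdf, bef

so the chain groups are C_0 ≅ Z^6, C_1 ≅ Z^12, C_2 ≅ Z^8.

Boundary ∂_1: C_1 → C_0 maps an edge to its endpoints' difference, ∂[p,q] = q − p.
This gives a 6×12 integer matrix of rank 5; reducing to Smith normal form yields diagonal entries (1,1,1,1,1).

The boundary map ∂_2: C_2 → C_1 acts by ∂[p,q,r] = [q,r] − [p,r] + [p,q]. For instance
  ∂adf = df − af + ad,
  ∂ace = ce − ae + ac.
The resulting 12×8 matrix has rank 7, and its Smith normal form has invariant factors (1,1,1,1,1,1,1).

Reading off H_k = ker ∂_k / im ∂_{k+1}:

  H_0: rank C_0 − rank ∂_1 = 6 − 5 = 1, and the invariant factors of ∂_1 are all 1, so H_0 ≅ Z.
  H_1: rank ker ∂_1 − rank ∂_2 = (12 − 5) − 7 = 0, and the invariant factors of ∂_2 are all 1, so H_1 ≅ 0.
  H_2: rank ker ∂_2 − rank ∂_3 = (8 − 7) − 0 = 1, and there is no ∂_3, so H_2 ≅ Z.

As a check, the Euler characteristic is 6 − 12 + 8 = 2, which agrees with 1 − 0 + 1 = 2.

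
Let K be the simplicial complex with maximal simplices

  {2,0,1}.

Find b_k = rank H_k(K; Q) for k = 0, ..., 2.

b_0 = 1, b_1 = 0, b_2 = 0.

Fix the vertex order 0 < 1 < 2 and write every simplex with vertices in increasing order. Then dim K = 2 and the simplices of K are:

  0-simplices (3): [0], [1], [2]
  1-simplices (3): [0,1], [0,2], [1,2]
  2-simplices (1): [0,1,2]

giving chain groups C_0 ≅ Z^3, C_1 ≅ Z^3, C_2 ≅ Z^1.

Boundary ∂_1: C_1 → C_0 maps an edge to its endpoints' difference, ∂[p,q] = q − p. For instance
  ∂[0,2] = [2] − [0].
The 3×3 boundary matrix has rank 2 and Smith normal form diag(1,1).

The boundary map ∂_2: C_2 → C_1 acts by ∂[p,q,r] = [q,r] − [p,r] + [p,q]. For instance
  ∂[0,1,2] = [1,2] − [0,2] + [0,1].
This gives a 3×1 integer matrix of rank 1; reducing to Smith normal form yields diagonal entries (1).

Now H_k = ker ∂_k / im ∂_{k+1}, so:

  H_0: rank C_0 − rank ∂_1 = 3 − 2 = 1, and the invariant factors of ∂_1 are all 1, so H_0 ≅ Z.
  H_1: rank ker ∂_1 − rank ∂_2 = (3 − 2) − 1 = 0, and the invariant factors of ∂_2 are all 1, so H_1 ≅ 0.
  H_2: rank ker ∂_2 − rank ∂_3 = (1 − 1) − 0 = 0, and there is no ∂_3, so H_2 ≅ 0.

As a check, the Euler characteristic is 3 − 3 + 1 = 1, which agrees with 1 − 0 + 0 = 1.
(K is a triangulation of the 2-simplex.)

Hence the Betti numbers are b_0 = 1, b_1 = 0, b_2 = 0.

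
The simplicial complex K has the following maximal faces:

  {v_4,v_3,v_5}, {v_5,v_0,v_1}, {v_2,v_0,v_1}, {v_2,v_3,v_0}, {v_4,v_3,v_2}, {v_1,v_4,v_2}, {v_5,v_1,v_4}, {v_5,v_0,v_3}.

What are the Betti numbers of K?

b_0 = 1, b_1 = 0, b_2 = 1.

Fix the vertex order v_0 < v_1 < v_2 < v_3 < v_4 < v_5 and write every simplex with vertices in increasing order. Then dim K = 2 and the simplices of K are:

  0-simplices (6): [v_0], [v_1], [v_2], [v_3], [v_4], [v_5]
  1-simplices (12): [v_0,v_1], [v_0,v_2], [v_0,v_3], [v_0,v_5], [v_1,v_2], [v_1,v_4], [v_1,v_5], [v_2,v_3], [v_2,v_4], [v_3,v_4], [v_3,v_5], [v_4,v_5]
  2-simplices (8): [v_0,v_1,v_2], [v_0,v_1,v_5], [v_0,v_2,v_3], [v_0,v_3,v_5], [v_1,v_2,v_4], [v_1,v_4,v_5], [v_2,v_3,v_4], [v_3,v_4,v_5]

giving chain groups C_0 ≅ Z^6, C_1 ≅ Z^12, C_2 ≅ Z^8.

∂_1: C_1 → C_0 maps an edge to its endpoints' difference, ∂[p,q] = q − p. For instance
  ∂[v_1,v_5] = [v_5] − [v_1].
The resulting 6×12 matrix has rank 5, and its Smith normal form has invariant factors (1,1,1,1,1).

The boundary map ∂_2: C_2 → C_1 acts by ∂[p,q,r] = [q,r] − [p,r] + [p,q]. For instance
  ∂[v_0,v_1,v_5] = [v_1,v_5] − [v_0,v_5] + [v_0,v_1],
  ∂[v_1,v_4,v_5] = [v_4,v_5] − [v_1,v_5] + [v_1,v_4].
As a 12×8 matrix over Z this has rank 7, with invariant factors (1,1,1,1,1,1,1).

Reading off H_k = ker ∂_k / im ∂_{k+1}:

  H_0: rank C_0 − rank ∂_1 = 6 − 5 = 1, and the invariant factors of ∂_1 are all 1, so H_0 = Z.
  H_1: rank ker ∂_1 − rank ∂_2 = (12 − 5) − 7 = 0, and the invariant factors of ∂_2 are all 1, so H_1 = 0.
  H_2: rank ker ∂_2 − rank ∂_3 = (8 − 7) − 0 = 1, and there is no ∂_3, so H_2 = Z.

Hence the Betti numbers are b_0 = 1, b_1 = 0, b_2 = 1.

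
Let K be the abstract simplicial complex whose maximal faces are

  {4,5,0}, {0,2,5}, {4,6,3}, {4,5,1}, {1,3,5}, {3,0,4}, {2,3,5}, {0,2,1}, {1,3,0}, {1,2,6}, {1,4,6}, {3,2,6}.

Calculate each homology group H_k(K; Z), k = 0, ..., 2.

H_0 = Z,  H_1 = Z/2Z,  H_2 = 0.

Order the vertices as 0 < 1 < 2 < 3 < 4 < 5 < 6. Listing each simplex with vertices in this order, K has dimension 2 with simplices:

  0-simplices (7): [0], [1], [2], [3], [4], [5], [6]
  1-simplices (18): [0,1], [0,2], [0,3], [0,4], [0,5], [1,2], [1,3], [1,4], [1,5], [1,6], [2,3], [2,5], [2,6], [3,4], [3,5], [3,6], [4,5], [4,6]
  2-simplices (12): [0,1,2], [0,1,3], [0,2,5], [0,3,4], [0,4,5], [1,2,6], [1,3,5], [1,4,5], [1,4,6], [2,3,5], [2,3,6], [3,4,6]

giving chain groups C_0 ≅ Z^7, C_1 ≅ Z^18, C_2 ≅ Z^12.

The boundary map ∂_1: C_1 → C_0 is given by ∂[p,q] = [q] − [p].
The 7×18 boundary matrix has rank 6 and Smith normal form diag(1,1,1,1,1,1).

The boundary map ∂_2: C_2 → C_1 maps a triangle to the signed sum of its edges. For instance
  ∂[0,1,2] = [1,2] − [0,2] + [0,1],
  ∂[1,4,6] = [4,6] − [1,6] + [1,4].
As a 18×12 matrix over Z this has rank 12, with invariant factors (1,1,1,1,1,1,1,1,1,1,1,2).

Computing H_k = (kernel of ∂_k) / (image of ∂_{k+1}):

  H_0: rank C_0 − rank ∂_1 = 7 − 6 = 1, and the invariant factors of ∂_1 are all 1, so H_0 ≅ Z.
  H_1: rank ker ∂_1 − rank ∂_2 = (18 − 6) − 12 = 0, and ∂_2 has invariant factor 2 > 1, so H_1 ≅ Z/2Z.
  H_2: rank ker ∂_2 − rank ∂_3 = (12 − 12) − 0 = 0, and there is no ∂_3, so H_2 ≅ 0.

As a check, the Euler characteristic is 7 − 18 + 12 = 1, which agrees with 1 − 0 + 0 = 1.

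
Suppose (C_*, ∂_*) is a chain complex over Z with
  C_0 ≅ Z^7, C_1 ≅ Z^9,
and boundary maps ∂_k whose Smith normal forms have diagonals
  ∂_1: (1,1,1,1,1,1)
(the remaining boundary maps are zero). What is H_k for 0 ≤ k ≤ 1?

H_0 ≅ Z,  H_1 ≅ Z^3.

H_0: b_0 = 7 − 0 − 6 = 1; torsion from ∂_1 factors > 1: none. So H_0 ≅ Z.
H_1: b_1 = 9 − 6 − 0 = 3; torsion from ∂_2 factors > 1: none. So H_1 ≅ Z^3.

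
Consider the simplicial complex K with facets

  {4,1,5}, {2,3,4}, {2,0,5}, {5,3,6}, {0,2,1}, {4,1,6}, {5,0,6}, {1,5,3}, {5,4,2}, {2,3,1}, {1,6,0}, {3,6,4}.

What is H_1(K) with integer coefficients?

H_1 = Z/2.

Take the total order 0 < 1 < 2 < 3 < 4 < 5 < 6 on the vertex set. Then K (dimension 2) consists of the simplices:

  0-simplices (7): [0], [1], [2], [3], [4], [5], [6]
  1-simplices (18): [0,1], [0,2], [0,5], [0,6], [1,2], [1,3], [1,4], [1,5], [1,6], [2,3], [2,4], [2,5], [3,4], [3,5], [3,6], [4,5], [4,6], [5,6]
  2-simplices (12): [0,1,2], [0,1,6], [0,2,5], [0,5,6], [1,2,3], [1,3,5], [1,4,5], [1,4,6], [2,3,4], [2,4,5], [3,4,6], [3,5,6]

Hence C_0 ≅ Z^7, C_1 ≅ Z^18, C_2 ≅ Z^12.

Boundary ∂_1: C_1 → C_0 sends each edge [p,q] (with p < q) to q − p.
As a 7×18 matrix over Z this has rank 6, with invariant factors (1,1,1,1,1,1).

∂_2: C_2 → C_1 maps a triangle to the signed sum of its edges. For instance
  ∂[1,3,5] = [3,5] − [1,5] + [1,3],
  ∂[2,4,5] = [4,5] − [2,5] + [2,4].
This gives a 18×12 integer matrix of rank 12; reducing to Smith normal form yields diagonal entries (1,1,1,1,1,1,1,1,1,1,1,2).

From H_k ≅ ker(∂_k) / im(∂_{k+1}) we obtain:

  H_1: rank ker ∂_1 − rank ∂_2 = (18 − 6) − 12 = 0, and ∂_2 has invariant factor 2 > 1, so H_1 = Z/2.

(K is a triangulation of the real projective plane RP^2.)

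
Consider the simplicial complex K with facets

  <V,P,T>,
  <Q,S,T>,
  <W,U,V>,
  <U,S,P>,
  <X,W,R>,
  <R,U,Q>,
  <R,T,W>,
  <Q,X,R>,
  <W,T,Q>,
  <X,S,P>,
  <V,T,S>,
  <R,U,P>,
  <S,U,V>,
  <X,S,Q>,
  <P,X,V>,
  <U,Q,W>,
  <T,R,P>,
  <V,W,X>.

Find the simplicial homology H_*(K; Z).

Order the vertices as P < Q < R < S < T < U < V < W < X. Listing each simplex with vertices in this order, K has dimension 2 with simplices:

  0-simplices (9): P, Q, R, S, T, U, V, W, X
  1-simplices (27): PR, PS, PT, PU, PV, PX, QR, QS, QT, QU, QW, QX, RT, RU, RW, RX, ST, SU, SV, SX, TV, TW, UV, UW, VW, VX, WX
  2-simplices (18): PRT, PRU, PSU, PSX, PTV, PVX, QRU, QRX, QST, QSX, QTW, QUW, RTW, RWX, STV, SUV, UVW, VWX

Hence C_0 ≅ Z^9, C_1 ≅ Z^27, C_2 ≅ Z^18.

The boundary map ∂_1: C_1 → C_0 maps an edge to its endpoints' difference, ∂[p,q] = q − p. For instance
  ∂UV = V − U.
As a 9×27 matrix over Z this has rank 8, with invariant factors (1,1,1,1,1,1,1,1).

∂_2: C_2 → C_1 acts by ∂[p,q,r] = [q,r] − [p,r] + [p,q]. For instance
  ∂PSX = SX − PX + PS,
  ∂PSU = SU − PU + PS.
The resulting 27×18 matrix has rank 18, and its Smith normal form has invariant factors (1,1,1,1,1,1,1,1,1,1,1,1,1,1,1,1,1,2).

From H_k ≅ ker(∂_k) / im(∂_{k+1}) we obtain:

  H_0: rank C_0 − rank ∂_1 = 9 − 8 = 1, and the invariant factors of ∂_1 are all 1, so H_0 ≅ Z.
  H_1: rank ker ∂_1 − rank ∂_2 = (27 − 8) − 18 = 1, and ∂_2 has invariant factor 2 > 1, so H_1 ≅ Z ⊕ Z/2Z.
  H_2: rank ker ∂_2 − rank ∂_3 = (18 − 18) − 0 = 0, and there is no ∂_3, so H_2 ≅ 0.

As a check, the Euler characteristic is 9 − 27 + 18 = 0, which agrees with 1 − 1 + 0 = 0.
(K is a triangulation of the Klein bottle.)

H_0 = Z,  H_1 = Z ⊕ Z/2Z,  H_2 = 0.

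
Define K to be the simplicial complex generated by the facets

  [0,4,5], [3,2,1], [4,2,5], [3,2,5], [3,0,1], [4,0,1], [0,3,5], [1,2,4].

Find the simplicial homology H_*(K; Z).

We work with the vertex ordering 0 < 1 < 2 < 3 < 4 < 5. The simplices of K, each written with vertices in increasing order, are:

  0-simplices (6): [0], [1], [2], [3], [4], [5]
  1-simplices (12): [0,1], [0,3], [0,4], [0,5], [1,2], [1,3], [1,4], [2,3], [2,4], [2,5], [3,5], [4,5]
  2-simplices (8): [0,1,3], [0,1,4], [0,3,5], [0,4,5], [1,2,3], [1,2,4], [2,3,5], [2,4,5]

giving chain groups C_0 ≅ Z^6, C_1 ≅ Z^12, C_2 ≅ Z^8.

∂_1: C_1 → C_0 maps an edge to its endpoints' difference, ∂[p,q] = q − p.
As a 6×12 matrix over Z this has rank 5, with invariant factors (1,1,1,1,1).

The boundary map ∂_2: C_2 → C_1 sends each 2-simplex [p,q,r] to [q,r] − [p,r] + [p,q]. For instance
  ∂[2,3,5] = [3,5] − [2,5] + [2,3],
  ∂[0,4,5] = [4,5] − [0,5] + [0,4].
The resulting 12×8 matrix has rank 7, and its Smith normal form has invariant factors (1,1,1,1,1,1,1).

Now H_k = ker ∂_k / im ∂_{k+1}, so:

  H_0: rank C_0 − rank ∂_1 = 6 − 5 = 1, and the invariant factors of ∂_1 are all 1, so H_0 = Z.
  H_1: rank ker ∂_1 − rank ∂_2 = (12 − 5) − 7 = 0, and the invariant factors of ∂_2 are all 1, so H_1 = 0.
  H_2: rank ker ∂_2 − rank ∂_3 = (8 − 7) − 0 = 1, and there is no ∂_3, so H_2 = Z.

H_0 = Z,  H_1 = 0,  H_2 = Z.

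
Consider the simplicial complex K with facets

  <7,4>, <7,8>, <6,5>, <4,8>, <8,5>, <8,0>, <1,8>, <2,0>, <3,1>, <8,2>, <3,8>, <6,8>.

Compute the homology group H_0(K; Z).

H_0 = Z.

We work with the vertex ordering 0 < 1 < 2 < 3 < 4 < 5 < 6 < 7 < 8. The simplices of K, each written with vertices in increasing order, are:

  0-simplices (9): [0], [1], [2], [3], [4], [5], [6], [7], [8]
  1-simplices (12): [0,2], [0,8], [1,3], [1,8], [2,8], [3,8], [4,7], [4,8], [5,6], [5,8], [6,8], [7,8]

giving chain groups C_0 ≅ Z^9, C_1 ≅ Z^12.

Boundary ∂_1: C_1 → C_0 sends each edge [p,q] (with p < q) to q − p.
The 9×12 boundary matrix has rank 8 and Smith normal form diag(1,1,1,1,1,1,1,1).

From H_k ≅ ker(∂_k) / im(∂_{k+1}) we obtain:

  H_0: rank C_0 − rank ∂_1 = 9 − 8 = 1, and the invariant factors of ∂_1 are all 1, so H_0 ≅ Z.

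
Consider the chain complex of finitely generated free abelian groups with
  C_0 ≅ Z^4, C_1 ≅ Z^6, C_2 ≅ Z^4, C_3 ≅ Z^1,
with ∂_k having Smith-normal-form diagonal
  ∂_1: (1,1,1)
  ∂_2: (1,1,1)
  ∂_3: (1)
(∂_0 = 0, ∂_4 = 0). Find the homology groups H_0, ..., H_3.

H_0 = Z,  H_1 = 0,  H_2 = 0,  H_3 = 0.

H_0: b_0 = 4 − 0 − 3 = 1; torsion from ∂_1 factors > 1: none. So H_0 = Z.
H_1: b_1 = 6 − 3 − 3 = 0; torsion from ∂_2 factors > 1: none. So H_1 = 0.
H_2: b_2 = 4 − 3 − 1 = 0; torsion from ∂_3 factors > 1: none. So H_2 = 0.
H_3: b_3 = 1 − 1 − 0 = 0; torsion from ∂_4 factors > 1: none. So H_3 = 0.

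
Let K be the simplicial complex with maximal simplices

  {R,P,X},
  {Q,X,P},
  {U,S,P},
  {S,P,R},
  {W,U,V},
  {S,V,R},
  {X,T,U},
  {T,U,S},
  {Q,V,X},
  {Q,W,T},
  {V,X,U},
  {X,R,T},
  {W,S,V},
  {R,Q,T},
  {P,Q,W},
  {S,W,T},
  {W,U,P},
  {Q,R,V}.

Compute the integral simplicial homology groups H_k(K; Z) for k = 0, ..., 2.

H_0 = Z,  H_1 = Z ⊕ Z/2,  H_2 = 0.

Order the vertices as P < Q < R < S < T < U < V < W < X. Listing each simplex with vertices in this order, K has dimension 2 with simplices:

  0-simplices (9): P, Q, R, S, T, U, V, W, X
  1-simplices (27): PQ, PR, PS, PU, PW, PX, QR, QT, QV, QW, QX, RS, RT, RV, RX, ST, SU, SV, SW, TU, TW, TX, UV, UW, UX, VW, VX
  2-simplices (18): PQW, PQX, PRS, PRX, PSU, PUW, QRT, QRV, QTW, QVX, RSV, RTX, STU, STW, SVW, TUX, UVW, UVX

giving chain groups C_0 ≅ Z^9, C_1 ≅ Z^27, C_2 ≅ Z^18.

The boundary map ∂_1: C_1 → C_0 sends each edge [p,q] (with p < q) to q − p. For instance
  ∂SU = U − S.
The resulting 9×27 matrix has rank 8, and its Smith normal form has invariant factors (1,1,1,1,1,1,1,1).

∂_2: C_2 → C_1 maps a triangle to the signed sum of its edges. For instance
  ∂UVW = VW − UW + UV,
  ∂QVX = VX − QX + QV.
As a 27×18 matrix over Z this has rank 18, with invariant factors (1,1,1,1,1,1,1,1,1,1,1,1,1,1,1,1,1,2).

Computing H_k = (kernel of ∂_k) / (image of ∂_{k+1}):

  H_0: rank C_0 − rank ∂_1 = 9 − 8 = 1, and the invariant factors of ∂_1 are all 1, so H_0 = Z.
  H_1: rank ker ∂_1 − rank ∂_2 = (27 − 8) − 18 = 1, and ∂_2 has invariant factor 2 > 1, so H_1 = Z ⊕ Z/2.
  H_2: rank ker ∂_2 − rank ∂_3 = (18 − 18) − 0 = 0, and there is no ∂_3, so H_2 = 0.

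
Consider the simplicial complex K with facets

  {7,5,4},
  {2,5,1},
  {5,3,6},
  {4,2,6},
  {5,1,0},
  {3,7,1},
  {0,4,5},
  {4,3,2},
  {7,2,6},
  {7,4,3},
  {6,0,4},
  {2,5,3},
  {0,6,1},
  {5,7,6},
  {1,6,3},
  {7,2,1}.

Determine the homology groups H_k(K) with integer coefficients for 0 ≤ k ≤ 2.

Fix the vertex order 0 < 1 < 2 < 3 < 4 < 5 < 6 < 7 and write every simplex with vertices in increasing order. Then dim K = 2 and the simplices of K are:

  0-simplices (8): [0], [1], [2], [3], [4], [5], [6], [7]
  1-simplices (24): (24 of them)
  2-simplices (16): [0,1,5], [0,1,6], [0,4,5], [0,4,6], [1,2,5], [1,2,7], [1,3,6], [1,3,7], [2,3,4], [2,3,5], [2,4,6], [2,6,7], [3,4,7], [3,5,6], [4,5,7], [5,6,7]

so the chain groups are C_0 ≅ Z^8, C_1 ≅ Z^24, C_2 ≅ Z^16.

The boundary map ∂_1: C_1 → C_0 is given by ∂[p,q] = [q] − [p].
This gives a 8×24 integer matrix of rank 7; reducing to Smith normal form yields diagonal entries (1,1,1,1,1,1,1).

The boundary map ∂_2: C_2 → C_1 acts by ∂[p,q,r] = [q,r] − [p,r] + [p,q]. For instance
  ∂[0,1,6] = [1,6] − [0,6] + [0,1],
  ∂[0,4,5] = [4,5] − [0,5] + [0,4].
This gives a 24×16 integer matrix of rank 15; reducing to Smith normal form yields diagonal entries (1,1,1,1,1,1,1,1,1,1,1,1,1,1,1).

From H_k ≅ ker(∂_k) / im(∂_{k+1}) we obtain:

  H_0: rank C_0 − rank ∂_1 = 8 − 7 = 1, and the invariant factors of ∂_1 are all 1, so H_0 ≅ Z.
  H_1: rank ker ∂_1 − rank ∂_2 = (24 − 7) − 15 = 2, and the invariant factors of ∂_2 are all 1, so H_1 ≅ Z^2.
  H_2: rank ker ∂_2 − rank ∂_3 = (16 − 15) − 0 = 1, and there is no ∂_3, so H_2 ≅ Z.

(K is a triangulation of the torus T^2.)

H_0 = Z,  H_1 = Z^2,  H_2 = Z.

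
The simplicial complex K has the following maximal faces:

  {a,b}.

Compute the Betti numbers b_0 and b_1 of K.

Order the vertices as a < b. Listing each simplex with vertices in this order, K has dimension 1 with simplices:

  0-simplices (2): a, b
  1-simplices (1): ab

Hence C_0 ≅ Z^2, C_1 ≅ Z^1.

The boundary map ∂_1: C_1 → C_0 is given by ∂[p,q] = [q] − [p]. For instance
  ∂ab = b − a.
The resulting 2×1 matrix has rank 1, and its Smith normal form has invariant factors (1).

Now H_k = ker ∂_k / im ∂_{k+1}, so:

  H_0: rank C_0 − rank ∂_1 = 2 − 1 = 1, and the invariant factors of ∂_1 are all 1, so H_0 ≅ Z.
  H_1: rank ker ∂_1 − rank ∂_2 = (1 − 1) − 0 = 0, and there is no ∂_2, so H_1 ≅ 0.

As a check, the Euler characteristic is 2 − 1 = 1, which agrees with 1 − 0 = 1.

Hence the Betti numbers are b_0 = 1, b_1 = 0.

b_0 = 1, b_1 = 0.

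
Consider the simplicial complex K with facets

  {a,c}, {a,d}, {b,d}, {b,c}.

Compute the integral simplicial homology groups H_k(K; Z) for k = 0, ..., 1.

H_0 ≅ Z,  H_1 ≅ Z.

Take the total order a < b < c < d on the vertex set. Then K (dimension 1) consists of the simplices:

  0-simplices (4): a, b, c, d
  1-simplices (4): ac, ad, bc, bd

giving chain groups C_0 ≅ Z^4, C_1 ≅ Z^4.

Boundary ∂_1: C_1 → C_0 is given by ∂[p,q] = [q] − [p]. For instance
  ∂bc = c − b.
As a 4×4 matrix over Z this has rank 3, with invariant factors (1,1,1).

Computing H_k = (kernel of ∂_k) / (image of ∂_{k+1}):

  H_0: rank C_0 − rank ∂_1 = 4 − 3 = 1, and the invariant factors of ∂_1 are all 1, so H_0 ≅ Z.
  H_1: rank ker ∂_1 − rank ∂_2 = (4 − 3) − 0 = 1, and there is no ∂_2, so H_1 ≅ Z.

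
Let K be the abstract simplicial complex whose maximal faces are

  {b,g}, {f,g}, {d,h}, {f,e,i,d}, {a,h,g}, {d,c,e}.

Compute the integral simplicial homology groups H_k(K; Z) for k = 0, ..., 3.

H_0 = Z,  H_1 = Z,  H_2 = 0,  H_3 = 0.

Order the vertices as a < b < c < d < e < f < g < h < i. Listing each simplex with vertices in this order, K has dimension 3 with simplices:

  0-simplices (9): a, b, c, d, e, f, g, h, i
  1-simplices (14): ag, ah, bg, cd, ce, de, df, dh, di, ef, ei, fg, fi, gh
  2-simplices (6): agh, cde, def, dei, dfi, efi
  3-simplices (1): defi

so the chain groups are C_0 ≅ Z^9, C_1 ≅ Z^14, C_2 ≅ Z^6, C_3 ≅ Z^1.

∂_1: C_1 → C_0 sends each edge [p,q] (with p < q) to q − p. For instance
  ∂fi = i − f.
This gives a 9×14 integer matrix of rank 8; reducing to Smith normal form yields diagonal entries (1,1,1,1,1,1,1,1).

Boundary ∂_2: C_2 → C_1 acts by ∂[p,q,r] = [q,r] − [p,r] + [p,q]. For instance
  ∂cde = de − ce + cd,
  ∂dfi = fi − di + df.
The 14×6 boundary matrix has rank 5 and Smith normal form diag(1,1,1,1,1).

The boundary map ∂_3: C_3 → C_2 sends each 3-simplex σ to the alternating sum Σ_i (−1)^i (σ with its i-th vertex removed). For instance
  ∂defi = efi − dfi + dei − def.
The 6×1 boundary matrix has rank 1 and Smith normal form diag(1).

Reading off H_k = ker ∂_k / im ∂_{k+1}:

  H_0: rank C_0 − rank ∂_1 = 9 − 8 = 1, and the invariant factors of ∂_1 are all 1, so H_0 = Z.
  H_1: rank ker ∂_1 − rank ∂_2 = (14 − 8) − 5 = 1, and the invariant factors of ∂_2 are all 1, so H_1 = Z.
  H_2: rank ker ∂_2 − rank ∂_3 = (6 − 5) − 1 = 0, and the invariant factors of ∂_3 are all 1, so H_2 = 0.
  H_3: rank ker ∂_3 − rank ∂_4 = (1 − 1) − 0 = 0, and there is no ∂_4, so H_3 = 0.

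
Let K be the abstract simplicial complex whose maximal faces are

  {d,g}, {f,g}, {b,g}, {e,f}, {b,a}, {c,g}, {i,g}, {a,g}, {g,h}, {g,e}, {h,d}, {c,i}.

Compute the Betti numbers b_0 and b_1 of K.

b_0 = 1, b_1 = 4.

Order the vertices as a < b < c < d < e < f < g < h < i. Listing each simplex with vertices in this order, K has dimension 1 with simplices:

  0-simplices (9): a, b, c, d, e, f, g, h, i
  1-simplices (12): ab, ag, bg, cg, ci, dg, dh, ef, eg, fg, gh, gi

Hence C_0 ≅ Z^9, C_1 ≅ Z^12.

Boundary ∂_1: C_1 → C_0 maps an edge to its endpoints' difference, ∂[p,q] = q − p.
The 9×12 boundary matrix has rank 8 and Smith normal form diag(1,1,1,1,1,1,1,1).

Reading off H_k = ker ∂_k / im ∂_{k+1}:

  H_0: rank C_0 − rank ∂_1 = 9 − 8 = 1, and the invariant factors of ∂_1 are all 1, so H_0 ≅ Z.
  H_1: rank ker ∂_1 − rank ∂_2 = (12 − 8) − 0 = 4, and there is no ∂_2, so H_1 ≅ Z^4.

Hence the Betti numbers are b_0 = 1, b_1 = 4.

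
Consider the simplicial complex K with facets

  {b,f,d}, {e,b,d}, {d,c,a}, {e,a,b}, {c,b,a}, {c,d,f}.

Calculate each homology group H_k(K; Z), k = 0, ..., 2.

H_0 = Z,  H_1 = Z,  H_2 = 0.

K has 6 vertices, 12 edges, 6 triangles.
rank ∂_0 = 0, rank ∂_1 = 5 ⇒ b_0 = 6 − 0 − 5 = 1; all invariant factors of ∂_1 are 1 so no torsion. So H_0 ≅ Z.
rank ∂_1 = 5, rank ∂_2 = 6 ⇒ b_1 = 12 − 5 − 6 = 1; all invariant factors of ∂_2 are 1 so no torsion. So H_1 ≅ Z.
rank ∂_2 = 6, rank ∂_3 = 0 ⇒ b_2 = 6 − 6 − 0 = 0. So H_2 ≅ 0.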